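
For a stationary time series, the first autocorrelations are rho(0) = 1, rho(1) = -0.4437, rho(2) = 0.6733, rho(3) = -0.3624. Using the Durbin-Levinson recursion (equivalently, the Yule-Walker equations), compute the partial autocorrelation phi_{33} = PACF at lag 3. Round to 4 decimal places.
\phi_{33} = 0.0429

The PACF at lag k is phi_{kk}, the last component of the solution
to the Yule-Walker system G_k phi = r_k where
  (G_k)_{ij} = rho(|i - j|), (r_k)_i = rho(i), i,j = 1..k.
Equivalently, Durbin-Levinson gives phi_{kk} iteratively:
  phi_{11} = rho(1)
  phi_{kk} = [rho(k) - sum_{j=1..k-1} phi_{k-1,j} rho(k-j)]
            / [1 - sum_{j=1..k-1} phi_{k-1,j} rho(j)],
  phi_{k,j} = phi_{k-1,j} - phi_{kk} phi_{k-1,k-j},  j = 1..k-1.
Step k = 1:
  phi_11 = rho(1) = -0.4437.
Step k = 2:
  phi_22 = [rho(2) - phi_11 rho(1)] / [1 - phi_11 rho(1)] = [0.6733 - (-0.4437)(-0.4437)] / [1 - (-0.4437)(-0.4437)]
         = 0.47643031 / 0.80313031 = 0.593217.
  Update: phi_21 = phi_11 - phi_22 phi_11 = -0.4437 - (0.593217)(-0.4437) = -0.18049.
Step k = 3:
  phi_33 = [rho(3) - phi_21 rho(2) - phi_22 rho(1)] / [1 - phi_21 rho(1) - phi_22 rho(2)]
    numerator   = -0.3624 - (-0.18049)(0.6733) - (0.593217)(-0.4437) = 0.022334
    denominator = 1 - (-0.18049)(-0.4437) - (0.593217)(0.6733) = 0.5205039
  phi_33 = 0.022334 / 0.5205039 = 0.0429.
Therefore phi_{33} = 0.0429.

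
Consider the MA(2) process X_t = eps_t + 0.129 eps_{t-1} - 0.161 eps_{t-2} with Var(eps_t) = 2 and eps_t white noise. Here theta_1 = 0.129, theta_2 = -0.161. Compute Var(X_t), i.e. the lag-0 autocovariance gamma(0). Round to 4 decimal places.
\gamma(0) = 2.0851

For an MA(q) process X_t = eps_t + sum_i theta_i eps_{t-i} with
Var(eps_t) = sigma^2, the variance is
  gamma(0) = sigma^2 * (1 + sum_i theta_i^2).
  sum_i theta_i^2 = (0.129)^2 + (-0.161)^2 = 0.016641 + 0.025921 = 0.042562.
  gamma(0) = 2 * (1 + 0.042562) = 2 * 1.042562 = 2.085124, which rounds to 2.0851.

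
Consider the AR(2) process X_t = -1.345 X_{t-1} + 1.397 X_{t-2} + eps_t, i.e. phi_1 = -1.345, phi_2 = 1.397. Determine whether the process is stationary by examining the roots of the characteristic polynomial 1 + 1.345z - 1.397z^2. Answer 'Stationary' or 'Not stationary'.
\text{Not stationary}

The AR(p) characteristic polynomial is P(z) = 1 + 1.345z - 1.397z^2.
Stationarity requires all roots to lie outside the unit circle, i.e. |z| > 1 for every root.
Set 1 + (1.345) z + (-1.397) z^2 = 0, i.e. a z^2 + b z + c = 0 with a = -1.397, b = 1.345, c = 1.
Discriminant D = b^2 - 4ac = (1.345)^2 - 4*(-1.397)*1 = 1.809025 - (-5.588) = 7.397025.
D >= 0, so the roots are real: z = (-b +/- sqrt(D)) / (2a) = (-1.345 +/- 2.719747) / (-2.794).
  z_1 = (-1.345 + 2.719747) / (-2.794) = -0.492,   |z_1| = 0.492.
  z_2 = (-1.345 - 2.719747) / (-2.794) = 1.4548,   |z_2| = 1.4548.
Moduli of all roots: 0.4920, 1.4548.
All moduli strictly greater than 1? No.
Verdict: Not stationary.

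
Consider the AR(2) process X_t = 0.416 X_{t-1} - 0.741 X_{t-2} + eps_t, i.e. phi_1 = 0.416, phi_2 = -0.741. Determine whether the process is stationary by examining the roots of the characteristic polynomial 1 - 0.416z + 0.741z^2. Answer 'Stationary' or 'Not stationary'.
\text{Stationary}

The AR(p) characteristic polynomial is P(z) = 1 - 0.416z + 0.741z^2.
Stationarity requires all roots to lie outside the unit circle, i.e. |z| > 1 for every root.
Set 1 + (-0.416) z + (0.741) z^2 = 0, i.e. a z^2 + b z + c = 0 with a = 0.741, b = -0.416, c = 1.
Discriminant D = b^2 - 4ac = (-0.416)^2 - 4*(0.741)*1 = 0.173056 - (2.964) = -2.790944.
D < 0, so the roots are the complex-conjugate pair z = (-b +/- i sqrt(-D)) / (2a) = 0.2807 +/- 1.1273i.
For a conjugate pair |z|^2 = z * conj(z) = (product of roots) = c/a = 1/(0.741) = 1.349528, so |z| = sqrt(1.349528) = 1.1617 for both roots.
Moduli of all roots: 1.1617, 1.1617.
All moduli strictly greater than 1? Yes.
Verdict: Stationary.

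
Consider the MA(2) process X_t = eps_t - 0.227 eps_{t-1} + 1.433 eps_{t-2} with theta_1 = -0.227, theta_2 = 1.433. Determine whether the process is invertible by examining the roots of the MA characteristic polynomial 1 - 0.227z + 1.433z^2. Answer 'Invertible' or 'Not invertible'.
\text{Not invertible}

The MA(q) characteristic polynomial is P(z) = 1 - 0.227z + 1.433z^2.
Invertibility requires all roots to lie outside the unit circle, i.e. |z| > 1 for every root.
Set 1 + (-0.227) z + (1.433) z^2 = 0, i.e. a z^2 + b z + c = 0 with a = 1.433, b = -0.227, c = 1.
Discriminant D = b^2 - 4ac = (-0.227)^2 - 4*(1.433)*1 = 0.051529 - (5.732) = -5.680471.
D < 0, so the roots are the complex-conjugate pair z = (-b +/- i sqrt(-D)) / (2a) = 0.0792 +/- 0.8316i.
For a conjugate pair |z|^2 = z * conj(z) = (product of roots) = c/a = 1/(1.433) = 0.697837, so |z| = sqrt(0.697837) = 0.8354 for both roots.
Moduli of all roots: 0.8354, 0.8354.
All moduli strictly greater than 1? No.
Verdict: Not invertible.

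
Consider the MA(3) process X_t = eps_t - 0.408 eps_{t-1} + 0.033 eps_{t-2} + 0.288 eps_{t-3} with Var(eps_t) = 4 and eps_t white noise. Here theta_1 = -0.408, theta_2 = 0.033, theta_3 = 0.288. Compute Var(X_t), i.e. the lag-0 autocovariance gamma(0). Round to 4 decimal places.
\gamma(0) = 5.0020

For an MA(q) process X_t = eps_t + sum_i theta_i eps_{t-i} with
Var(eps_t) = sigma^2, the variance is
  gamma(0) = sigma^2 * (1 + sum_i theta_i^2).
  sum_i theta_i^2 = (-0.408)^2 + (0.033)^2 + (0.288)^2 = 0.166464 + 0.001089 + 0.082944 = 0.250497.
  gamma(0) = 4 * (1 + 0.250497) = 4 * 1.250497 = 5.001988, which rounds to 5.0020.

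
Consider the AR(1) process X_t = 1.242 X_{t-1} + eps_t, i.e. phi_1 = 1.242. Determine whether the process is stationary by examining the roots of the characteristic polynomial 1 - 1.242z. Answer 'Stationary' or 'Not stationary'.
\text{Not stationary}

The AR(p) characteristic polynomial is P(z) = 1 - 1.242z.
Stationarity requires all roots to lie outside the unit circle, i.e. |z| > 1 for every root.
This is linear in z: 1 + (-1.242) z = 0  =>  z = -1/(-1.242) = 0.805153,  |z| = 0.805153.
Moduli of all roots: 0.8052.
All moduli strictly greater than 1? No.
Verdict: Not stationary.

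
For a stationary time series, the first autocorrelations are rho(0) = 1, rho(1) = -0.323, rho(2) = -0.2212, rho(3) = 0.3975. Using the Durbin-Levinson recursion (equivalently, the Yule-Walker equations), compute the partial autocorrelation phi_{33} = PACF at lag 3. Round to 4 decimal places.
\phi_{33} = 0.2350

The PACF at lag k is phi_{kk}, the last component of the solution
to the Yule-Walker system G_k phi = r_k where
  (G_k)_{ij} = rho(|i - j|), (r_k)_i = rho(i), i,j = 1..k.
Equivalently, Durbin-Levinson gives phi_{kk} iteratively:
  phi_{11} = rho(1)
  phi_{kk} = [rho(k) - sum_{j=1..k-1} phi_{k-1,j} rho(k-j)]
            / [1 - sum_{j=1..k-1} phi_{k-1,j} rho(j)],
  phi_{k,j} = phi_{k-1,j} - phi_{kk} phi_{k-1,k-j},  j = 1..k-1.
Step k = 1:
  phi_11 = rho(1) = -0.323.
Step k = 2:
  phi_22 = [rho(2) - phi_11 rho(1)] / [1 - phi_11 rho(1)] = [-0.2212 - (-0.323)(-0.323)] / [1 - (-0.323)(-0.323)]
         = -0.325529 / 0.895671 = -0.363447.
  Update: phi_21 = phi_11 - phi_22 phi_11 = -0.323 - (-0.363447)(-0.323) = -0.440393.
Step k = 3:
  phi_33 = [rho(3) - phi_21 rho(2) - phi_22 rho(1)] / [1 - phi_21 rho(1) - phi_22 rho(2)]
    numerator   = 0.3975 - (-0.440393)(-0.2212) - (-0.363447)(-0.323) = 0.18269158
    denominator = 1 - (-0.440393)(-0.323) - (-0.363447)(-0.2212) = 0.77735844
  phi_33 = 0.18269158 / 0.77735844 = 0.235.
Therefore phi_{33} = 0.2350.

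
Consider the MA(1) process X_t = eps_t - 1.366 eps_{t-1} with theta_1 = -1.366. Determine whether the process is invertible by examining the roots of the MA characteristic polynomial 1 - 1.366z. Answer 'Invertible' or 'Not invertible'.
\text{Not invertible}

The MA(q) characteristic polynomial is P(z) = 1 - 1.366z.
Invertibility requires all roots to lie outside the unit circle, i.e. |z| > 1 for every root.
This is linear in z: 1 + (-1.366) z = 0  =>  z = -1/(-1.366) = 0.732064,  |z| = 0.732064.
Moduli of all roots: 0.7321.
All moduli strictly greater than 1? No.
Verdict: Not invertible.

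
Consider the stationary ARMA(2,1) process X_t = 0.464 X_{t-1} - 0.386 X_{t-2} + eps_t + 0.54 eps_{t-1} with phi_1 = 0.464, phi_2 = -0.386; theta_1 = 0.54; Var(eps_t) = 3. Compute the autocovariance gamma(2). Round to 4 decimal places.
\gamma(2) = -0.9716

Multiply the model equation by X_{t-k} and take expectations. With theta_0 = psi_0 = 1 and psi_j the MA(infinity) weights, this gives
  gamma(k) - sum_i phi_i gamma(k-i) = c_k,
  c_k = sigma^2 * sum_{j=k..q} theta_j psi_{j-k}   (c_k = 0 for k > q),
using gamma(-m) = gamma(m).
psi-weights needed (psi_j = theta_j + sum_i phi_i psi_{j-i}):
  psi_1 = theta_1 + phi_1 = 0.54 + (0.464) = 1.004
Right-hand sides:
  c_0 = sigma^2 (1 + theta_1 psi_1) = 3 * (1 + (0.54)(1.004)) = 3 * 1.54216 = 4.62648
  c_1 = sigma^2 theta_1 = 3 * (0.54) = 1.62
  c_2 = 0
Equations for k = 0, 1, 2 (AR order 2, c_2 = 0):
  (E0) gamma(0) = phi_1 gamma(1) + phi_2 gamma(2) + c_0
  (E1) gamma(1) = phi_1 gamma(0) + phi_2 gamma(1) + c_1
  (E2) gamma(2) = phi_1 gamma(1) + phi_2 gamma(0)
From (E1): gamma(1) = A gamma(0) + B with
  A = phi_1 / (1 - phi_2) = 0.464 / 1.386 = 0.334776,   B = c_1 / (1 - phi_2) = 1.62 / 1.386 = 1.168831.
Insert (E2) into (E0): gamma(0) (1 - phi_2^2) = phi_1 (1 + phi_2) gamma(1) + c_0.
  phi_1 (1 + phi_2) = (0.464)(0.614) = 0.284896,   1 - phi_2^2 = 0.851004.
Replace gamma(1) by A gamma(0) + B and collect gamma(0):
  gamma(0) [0.851004 - (0.284896)(0.334776)] = (0.284896)(1.168831) + 4.62648
  gamma(0) * 0.755628 = 4.959475
  gamma(0) = 4.959475 / 0.755628 = 6.563386.
  gamma(1) = A gamma(0) + B = (0.334776)(6.563386) + (1.168831) = 3.366097.
  gamma(2) = phi_1 gamma(1) + phi_2 gamma(0) = (0.464)(3.366097) + (-0.386)(6.563386) = -0.971598.
Therefore gamma(2) = -0.9716 (to 4 decimal places).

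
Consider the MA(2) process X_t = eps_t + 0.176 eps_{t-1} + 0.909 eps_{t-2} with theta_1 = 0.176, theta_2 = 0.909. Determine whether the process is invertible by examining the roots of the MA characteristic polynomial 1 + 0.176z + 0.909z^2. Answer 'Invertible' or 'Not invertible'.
\text{Invertible}

The MA(q) characteristic polynomial is P(z) = 1 + 0.176z + 0.909z^2.
Invertibility requires all roots to lie outside the unit circle, i.e. |z| > 1 for every root.
Set 1 + (0.176) z + (0.909) z^2 = 0, i.e. a z^2 + b z + c = 0 with a = 0.909, b = 0.176, c = 1.
Discriminant D = b^2 - 4ac = (0.176)^2 - 4*(0.909)*1 = 0.030976 - (3.636) = -3.605024.
D < 0, so the roots are the complex-conjugate pair z = (-b +/- i sqrt(-D)) / (2a) = -0.0968 +/- 1.0444i.
For a conjugate pair |z|^2 = z * conj(z) = (product of roots) = c/a = 1/(0.909) = 1.10011, so |z| = sqrt(1.10011) = 1.0489 for both roots.
Moduli of all roots: 1.0489, 1.0489.
All moduli strictly greater than 1? Yes.
Verdict: Invertible.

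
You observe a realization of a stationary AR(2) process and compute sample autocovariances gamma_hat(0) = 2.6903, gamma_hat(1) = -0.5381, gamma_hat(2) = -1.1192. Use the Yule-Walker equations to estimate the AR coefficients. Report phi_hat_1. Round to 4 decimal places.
\hat\phi_{1} = -0.2950

The Yule-Walker equations for an AR(p) process read, in matrix form,
  Gamma_p phi = r_p,   with   (Gamma_p)_{ij} = gamma(|i - j|),
                       (r_p)_i = gamma(i),   i,j = 1..p.
Substitute the sample gammas (Toeplitz matrix and right-hand side of size 2):
  Gamma_p = [[2.6903, -0.5381], [-0.5381, 2.6903]]
  r_p     = [-0.5381, -1.1192]
Written out:
  2.6903 phi_1 - 0.5381 phi_2 = -0.5381
  -0.5381 phi_1 + 2.6903 phi_2 = -1.1192
Solve by Cramer's rule:
  det = gamma(0)^2 - gamma(1)^2 = (2.6903)^2 - (-0.5381)^2 = 7.23771409 - 0.28955161 = 6.94816248
  phi_hat_1 = [gamma(1) gamma(0) - gamma(1) gamma(2)] / det = [(-0.5381)(2.6903) - (-0.5381)(-1.1192)] / 6.94816248 = -2.04989195 / 6.94816248 = -0.295
  phi_hat_2 = [gamma(0) gamma(2) - gamma(1)^2] / det = [(2.6903)(-1.1192) - (-0.5381)^2] / 6.94816248 = -3.30053537 / 6.94816248 = -0.475
So phi_hat = [-0.2950, -0.4750].
Therefore phi_hat_1 = -0.2950.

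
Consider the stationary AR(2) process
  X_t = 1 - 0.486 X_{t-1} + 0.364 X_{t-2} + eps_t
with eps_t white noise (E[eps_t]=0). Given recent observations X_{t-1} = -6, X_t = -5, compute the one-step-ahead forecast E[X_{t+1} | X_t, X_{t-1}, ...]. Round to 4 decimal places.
E[X_{t+1} \mid \mathcal F_t] = 1.2460

For an AR(p) model X_t = c + sum_i phi_i X_{t-i} + eps_t, the
one-step-ahead conditional mean is
  E[X_{t+1} | X_t, ...] = c + sum_i phi_i X_{t+1-i}.
Substitute known values:
  E[X_{t+1} | ...] = 1 + (-0.486) * (-5) + (0.364) * (-6)
                   = 1.2460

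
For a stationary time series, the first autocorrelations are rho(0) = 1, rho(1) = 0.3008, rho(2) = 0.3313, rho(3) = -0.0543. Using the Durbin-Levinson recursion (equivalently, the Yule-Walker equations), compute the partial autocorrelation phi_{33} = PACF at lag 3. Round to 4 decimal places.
\phi_{33} = -0.2450

The PACF at lag k is phi_{kk}, the last component of the solution
to the Yule-Walker system G_k phi = r_k where
  (G_k)_{ij} = rho(|i - j|), (r_k)_i = rho(i), i,j = 1..k.
Equivalently, Durbin-Levinson gives phi_{kk} iteratively:
  phi_{11} = rho(1)
  phi_{kk} = [rho(k) - sum_{j=1..k-1} phi_{k-1,j} rho(k-j)]
            / [1 - sum_{j=1..k-1} phi_{k-1,j} rho(j)],
  phi_{k,j} = phi_{k-1,j} - phi_{kk} phi_{k-1,k-j},  j = 1..k-1.
Step k = 1:
  phi_11 = rho(1) = 0.3008.
Step k = 2:
  phi_22 = [rho(2) - phi_11 rho(1)] / [1 - phi_11 rho(1)] = [0.3313 - (0.3008)(0.3008)] / [1 - (0.3008)(0.3008)]
         = 0.24081936 / 0.90951936 = 0.264777.
  Update: phi_21 = phi_11 - phi_22 phi_11 = 0.3008 - (0.264777)(0.3008) = 0.221155.
Step k = 3:
  phi_33 = [rho(3) - phi_21 rho(2) - phi_22 rho(1)] / [1 - phi_21 rho(1) - phi_22 rho(2)]
    numerator   = -0.0543 - (0.221155)(0.3313) - (0.264777)(0.3008) = -0.2072135
    denominator = 1 - (0.221155)(0.3008) - (0.264777)(0.3313) = 0.84575605
  phi_33 = -0.2072135 / 0.84575605 = -0.245.
Therefore phi_{33} = -0.2450.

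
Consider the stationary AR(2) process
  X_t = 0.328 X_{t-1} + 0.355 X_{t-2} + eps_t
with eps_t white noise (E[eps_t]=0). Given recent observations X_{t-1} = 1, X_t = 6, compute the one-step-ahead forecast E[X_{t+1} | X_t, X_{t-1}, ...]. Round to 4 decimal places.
E[X_{t+1} \mid \mathcal F_t] = 2.3230

For an AR(p) model X_t = c + sum_i phi_i X_{t-i} + eps_t, the
one-step-ahead conditional mean is
  E[X_{t+1} | X_t, ...] = c + sum_i phi_i X_{t+1-i}.
Substitute known values:
  E[X_{t+1} | ...] = (0.328) * (6) + (0.355) * (1)
                   = 2.3230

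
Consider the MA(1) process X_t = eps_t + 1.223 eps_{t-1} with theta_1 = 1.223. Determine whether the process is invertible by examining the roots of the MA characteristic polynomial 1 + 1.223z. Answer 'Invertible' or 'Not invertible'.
\text{Not invertible}

The MA(q) characteristic polynomial is P(z) = 1 + 1.223z.
Invertibility requires all roots to lie outside the unit circle, i.e. |z| > 1 for every root.
This is linear in z: 1 + (1.223) z = 0  =>  z = -1/(1.223) = -0.817661,  |z| = 0.817661.
Moduli of all roots: 0.8177.
All moduli strictly greater than 1? No.
Verdict: Not invertible.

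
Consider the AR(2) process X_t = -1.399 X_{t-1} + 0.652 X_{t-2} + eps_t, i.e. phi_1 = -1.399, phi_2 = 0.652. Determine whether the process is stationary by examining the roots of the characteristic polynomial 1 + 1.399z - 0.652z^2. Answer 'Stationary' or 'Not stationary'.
\text{Not stationary}

The AR(p) characteristic polynomial is P(z) = 1 + 1.399z - 0.652z^2.
Stationarity requires all roots to lie outside the unit circle, i.e. |z| > 1 for every root.
Set 1 + (1.399) z + (-0.652) z^2 = 0, i.e. a z^2 + b z + c = 0 with a = -0.652, b = 1.399, c = 1.
Discriminant D = b^2 - 4ac = (1.399)^2 - 4*(-0.652)*1 = 1.957201 - (-2.608) = 4.565201.
D >= 0, so the roots are real: z = (-b +/- sqrt(D)) / (2a) = (-1.399 +/- 2.136633) / (-1.304).
  z_1 = (-1.399 + 2.136633) / (-1.304) = -0.5657,   |z_1| = 0.5657.
  z_2 = (-1.399 - 2.136633) / (-1.304) = 2.7114,   |z_2| = 2.7114.
Moduli of all roots: 0.5657, 2.7114.
All moduli strictly greater than 1? No.
Verdict: Not stationary.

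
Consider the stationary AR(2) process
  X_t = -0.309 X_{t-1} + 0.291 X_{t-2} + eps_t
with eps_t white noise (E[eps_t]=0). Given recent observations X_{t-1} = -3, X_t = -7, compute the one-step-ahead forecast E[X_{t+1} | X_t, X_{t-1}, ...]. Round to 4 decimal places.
E[X_{t+1} \mid \mathcal F_t] = 1.2900

For an AR(p) model X_t = c + sum_i phi_i X_{t-i} + eps_t, the
one-step-ahead conditional mean is
  E[X_{t+1} | X_t, ...] = c + sum_i phi_i X_{t+1-i}.
Substitute known values:
  E[X_{t+1} | ...] = (-0.309) * (-7) + (0.291) * (-3)
                   = 1.2900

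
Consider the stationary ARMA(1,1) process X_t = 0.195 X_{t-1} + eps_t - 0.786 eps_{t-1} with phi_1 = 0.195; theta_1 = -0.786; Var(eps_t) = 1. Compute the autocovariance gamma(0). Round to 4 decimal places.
\gamma(0) = 1.3631

Multiply the model equation by X_{t-k} and take expectations. With theta_0 = psi_0 = 1 and psi_j the MA(infinity) weights, this gives
  gamma(k) - sum_i phi_i gamma(k-i) = c_k,
  c_k = sigma^2 * sum_{j=k..q} theta_j psi_{j-k}   (c_k = 0 for k > q),
using gamma(-m) = gamma(m).
psi-weights needed (psi_j = theta_j + sum_i phi_i psi_{j-i}):
  psi_1 = theta_1 + phi_1 = -0.786 + (0.195) = -0.591
Right-hand sides:
  c_0 = sigma^2 (1 + theta_1 psi_1) = 1 * (1 + (-0.786)(-0.591)) = 1 * 1.464526 = 1.464526
  c_1 = sigma^2 theta_1 = 1 * (-0.786) = -0.786
  c_2 = 0
Equations for k = 0 and k = 1 (AR order 1):
  gamma(0) = phi_1 gamma(1) + c_0
  gamma(1) = phi_1 gamma(0) + c_1
Substituting the second into the first: gamma(0) (1 - phi_1^2) = c_0 + phi_1 c_1, so
  gamma(0) = (c_0 + phi_1 c_1) / (1 - phi_1^2) = (1.464526 + (0.195)(-0.786)) / (1 - (0.195)^2) = 1.311256 / 0.961975 = 1.363087.
Therefore gamma(0) = 1.3631 (to 4 decimal places).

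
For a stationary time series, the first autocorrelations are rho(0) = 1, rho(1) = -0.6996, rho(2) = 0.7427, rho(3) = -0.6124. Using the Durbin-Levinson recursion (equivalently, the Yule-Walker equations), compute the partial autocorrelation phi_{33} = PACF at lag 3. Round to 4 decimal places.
\phi_{33} = -0.0091

The PACF at lag k is phi_{kk}, the last component of the solution
to the Yule-Walker system G_k phi = r_k where
  (G_k)_{ij} = rho(|i - j|), (r_k)_i = rho(i), i,j = 1..k.
Equivalently, Durbin-Levinson gives phi_{kk} iteratively:
  phi_{11} = rho(1)
  phi_{kk} = [rho(k) - sum_{j=1..k-1} phi_{k-1,j} rho(k-j)]
            / [1 - sum_{j=1..k-1} phi_{k-1,j} rho(j)],
  phi_{k,j} = phi_{k-1,j} - phi_{kk} phi_{k-1,k-j},  j = 1..k-1.
Step k = 1:
  phi_11 = rho(1) = -0.6996.
Step k = 2:
  phi_22 = [rho(2) - phi_11 rho(1)] / [1 - phi_11 rho(1)] = [0.7427 - (-0.6996)(-0.6996)] / [1 - (-0.6996)(-0.6996)]
         = 0.25325984 / 0.51055984 = 0.496043.
  Update: phi_21 = phi_11 - phi_22 phi_11 = -0.6996 - (0.496043)(-0.6996) = -0.352568.
Step k = 3:
  phi_33 = [rho(3) - phi_21 rho(2) - phi_22 rho(1)] / [1 - phi_21 rho(1) - phi_22 rho(2)]
    numerator   = -0.6124 - (-0.352568)(0.7427) - (0.496043)(-0.6996) = -0.00351576
    denominator = 1 - (-0.352568)(-0.6996) - (0.496043)(0.7427) = 0.38493197
  phi_33 = -0.00351576 / 0.38493197 = -0.0091.
Therefore phi_{33} = -0.0091.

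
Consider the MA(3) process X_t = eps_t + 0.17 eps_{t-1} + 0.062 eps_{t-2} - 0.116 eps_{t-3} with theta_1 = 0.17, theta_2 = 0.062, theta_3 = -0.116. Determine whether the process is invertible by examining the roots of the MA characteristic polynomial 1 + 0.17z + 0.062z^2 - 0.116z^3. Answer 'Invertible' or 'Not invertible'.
\text{Invertible}

The MA(q) characteristic polynomial is P(z) = 1 + 0.17z + 0.062z^2 - 0.116z^3.
Invertibility requires all roots to lie outside the unit circle, i.e. |z| > 1 for every root.
Degree 3: look for a simple real root z0 first, then factor out (1 - z/z0) and solve the remaining quadratic.
Testing z0 = 2.5: P(2.5) = 1 + (0.17)(2.5) + (0.062)(2.5)^2 + (-0.116)(2.5)^3
  = 1 + (0.425) + (0.3875) + (-1.8125) = 0.  So z_0 = 2.5 is a root, |z_0| = 2.5.
Divide out the factor (1 - 0.4 z) = (1 - z/z0) (since 1/z0 = 0.4):
  P(z) = (1 - 0.4 z)(1 + (0.57) z + (0.29) z^2)
  [check: z-coef 0.57 - (0.4) = 0.17; z^2-coef 0.29 - (0.4)(0.57) = 0.062; z^3-coef -(0.4)(0.29) = -0.116.]
Remaining roots from the quadratic factor 1 + (0.57) z + (0.29) z^2:
  Set 1 + (0.57) z + (0.29) z^2 = 0, i.e. a z^2 + b z + c = 0 with a = 0.29, b = 0.57, c = 1.
  Discriminant D = b^2 - 4ac = (0.57)^2 - 4*(0.29)*1 = 0.3249 - (1.16) = -0.8351.
  D < 0, so the roots are the complex-conjugate pair z = (-b +/- i sqrt(-D)) / (2a) = -0.9828 +/- 1.5756i.
  For a conjugate pair |z|^2 = z * conj(z) = (product of roots) = c/a = 1/(0.29) = 3.448276, so |z| = sqrt(3.448276) = 1.857 for both roots.
Moduli of all roots: 2.5000, 1.8570, 1.8570.
All moduli strictly greater than 1? Yes.
Verdict: Invertible.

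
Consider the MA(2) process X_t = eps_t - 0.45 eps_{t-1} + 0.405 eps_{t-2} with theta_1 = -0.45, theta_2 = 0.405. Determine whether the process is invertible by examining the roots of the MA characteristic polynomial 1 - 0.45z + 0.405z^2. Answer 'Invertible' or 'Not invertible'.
\text{Invertible}

The MA(q) characteristic polynomial is P(z) = 1 - 0.45z + 0.405z^2.
Invertibility requires all roots to lie outside the unit circle, i.e. |z| > 1 for every root.
Set 1 + (-0.45) z + (0.405) z^2 = 0, i.e. a z^2 + b z + c = 0 with a = 0.405, b = -0.45, c = 1.
Discriminant D = b^2 - 4ac = (-0.45)^2 - 4*(0.405)*1 = 0.2025 - (1.62) = -1.4175.
D < 0, so the roots are the complex-conjugate pair z = (-b +/- i sqrt(-D)) / (2a) = 0.5556 +/- 1.4699i.
For a conjugate pair |z|^2 = z * conj(z) = (product of roots) = c/a = 1/(0.405) = 2.469136, so |z| = sqrt(2.469136) = 1.5713 for both roots.
Moduli of all roots: 1.5713, 1.5713.
All moduli strictly greater than 1? Yes.
Verdict: Invertible.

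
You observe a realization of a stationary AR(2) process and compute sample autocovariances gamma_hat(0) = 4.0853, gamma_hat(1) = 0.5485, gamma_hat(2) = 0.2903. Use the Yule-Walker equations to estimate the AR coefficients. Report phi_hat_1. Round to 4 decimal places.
\hat\phi_{1} = 0.1270

The Yule-Walker equations for an AR(p) process read, in matrix form,
  Gamma_p phi = r_p,   with   (Gamma_p)_{ij} = gamma(|i - j|),
                       (r_p)_i = gamma(i),   i,j = 1..p.
Substitute the sample gammas (Toeplitz matrix and right-hand side of size 2):
  Gamma_p = [[4.0853, 0.5485], [0.5485, 4.0853]]
  r_p     = [0.5485, 0.2903]
Written out:
  4.0853 phi_1 + 0.5485 phi_2 = 0.5485
  0.5485 phi_1 + 4.0853 phi_2 = 0.2903
Solve by Cramer's rule:
  det = gamma(0)^2 - gamma(1)^2 = (4.0853)^2 - (0.5485)^2 = 16.68967609 - 0.30085225 = 16.38882384
  phi_hat_1 = [gamma(1) gamma(0) - gamma(1) gamma(2)] / det = [(0.5485)(4.0853) - (0.5485)(0.2903)] / 16.38882384 = 2.0815575 / 16.38882384 = 0.127
  phi_hat_2 = [gamma(0) gamma(2) - gamma(1)^2] / det = [(4.0853)(0.2903) - (0.5485)^2] / 16.38882384 = 0.88511034 / 16.38882384 = 0.054
So phi_hat = [0.1270, 0.0540].
Therefore phi_hat_1 = 0.1270.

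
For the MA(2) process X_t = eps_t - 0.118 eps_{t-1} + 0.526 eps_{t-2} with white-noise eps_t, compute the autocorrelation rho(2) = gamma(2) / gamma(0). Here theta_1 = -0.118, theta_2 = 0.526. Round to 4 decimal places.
\rho(2) = 0.4076

For an MA(q) process with theta_0 = 1, the autocovariance is
  gamma(k) = sigma^2 * sum_{i=0..q-k} theta_i * theta_{i+k},
and rho(k) = gamma(k) / gamma(0). Sigma^2 cancels.
  numerator   = (1)*(0.526) = 0.526.
  denominator = (1)^2 + (-0.118)^2 + (0.526)^2 = 1.2906.
  rho(2) = 0.526 / 1.2906 = 0.4076.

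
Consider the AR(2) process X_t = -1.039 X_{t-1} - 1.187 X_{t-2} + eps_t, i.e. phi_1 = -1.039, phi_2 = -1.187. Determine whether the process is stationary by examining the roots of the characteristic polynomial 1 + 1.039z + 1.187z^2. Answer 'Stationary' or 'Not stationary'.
\text{Not stationary}

The AR(p) characteristic polynomial is P(z) = 1 + 1.039z + 1.187z^2.
Stationarity requires all roots to lie outside the unit circle, i.e. |z| > 1 for every root.
Set 1 + (1.039) z + (1.187) z^2 = 0, i.e. a z^2 + b z + c = 0 with a = 1.187, b = 1.039, c = 1.
Discriminant D = b^2 - 4ac = (1.039)^2 - 4*(1.187)*1 = 1.079521 - (4.748) = -3.668479.
D < 0, so the roots are the complex-conjugate pair z = (-b +/- i sqrt(-D)) / (2a) = -0.4377 +/- 0.8068i.
For a conjugate pair |z|^2 = z * conj(z) = (product of roots) = c/a = 1/(1.187) = 0.84246, so |z| = sqrt(0.84246) = 0.9179 for both roots.
Moduli of all roots: 0.9179, 0.9179.
All moduli strictly greater than 1? No.
Verdict: Not stationary.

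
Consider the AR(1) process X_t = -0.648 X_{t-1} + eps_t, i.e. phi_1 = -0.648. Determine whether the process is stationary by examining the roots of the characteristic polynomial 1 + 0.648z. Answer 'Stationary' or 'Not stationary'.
\text{Stationary}

The AR(p) characteristic polynomial is P(z) = 1 + 0.648z.
Stationarity requires all roots to lie outside the unit circle, i.e. |z| > 1 for every root.
This is linear in z: 1 + (0.648) z = 0  =>  z = -1/(0.648) = -1.54321,  |z| = 1.54321.
Moduli of all roots: 1.5432.
All moduli strictly greater than 1? Yes.
Verdict: Stationary.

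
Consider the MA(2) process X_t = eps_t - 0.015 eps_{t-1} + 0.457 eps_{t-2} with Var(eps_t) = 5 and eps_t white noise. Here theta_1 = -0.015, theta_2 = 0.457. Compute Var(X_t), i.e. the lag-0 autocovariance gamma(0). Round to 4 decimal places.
\gamma(0) = 6.0454

For an MA(q) process X_t = eps_t + sum_i theta_i eps_{t-i} with
Var(eps_t) = sigma^2, the variance is
  gamma(0) = sigma^2 * (1 + sum_i theta_i^2).
  sum_i theta_i^2 = (-0.015)^2 + (0.457)^2 = 0.000225 + 0.208849 = 0.209074.
  gamma(0) = 5 * (1 + 0.209074) = 5 * 1.209074 = 6.04537, which rounds to 6.0454.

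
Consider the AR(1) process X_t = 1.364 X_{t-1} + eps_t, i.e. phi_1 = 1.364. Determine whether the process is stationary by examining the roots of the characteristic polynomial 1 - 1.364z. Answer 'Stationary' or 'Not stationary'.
\text{Not stationary}

The AR(p) characteristic polynomial is P(z) = 1 - 1.364z.
Stationarity requires all roots to lie outside the unit circle, i.e. |z| > 1 for every root.
This is linear in z: 1 + (-1.364) z = 0  =>  z = -1/(-1.364) = 0.733138,  |z| = 0.733138.
Moduli of all roots: 0.7331.
All moduli strictly greater than 1? No.
Verdict: Not stationary.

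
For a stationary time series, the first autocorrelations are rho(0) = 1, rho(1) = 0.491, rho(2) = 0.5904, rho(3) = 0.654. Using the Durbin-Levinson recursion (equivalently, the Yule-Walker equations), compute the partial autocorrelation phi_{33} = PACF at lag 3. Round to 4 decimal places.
\phi_{33} = 0.4540

The PACF at lag k is phi_{kk}, the last component of the solution
to the Yule-Walker system G_k phi = r_k where
  (G_k)_{ij} = rho(|i - j|), (r_k)_i = rho(i), i,j = 1..k.
Equivalently, Durbin-Levinson gives phi_{kk} iteratively:
  phi_{11} = rho(1)
  phi_{kk} = [rho(k) - sum_{j=1..k-1} phi_{k-1,j} rho(k-j)]
            / [1 - sum_{j=1..k-1} phi_{k-1,j} rho(j)],
  phi_{k,j} = phi_{k-1,j} - phi_{kk} phi_{k-1,k-j},  j = 1..k-1.
Step k = 1:
  phi_11 = rho(1) = 0.491.
Step k = 2:
  phi_22 = [rho(2) - phi_11 rho(1)] / [1 - phi_11 rho(1)] = [0.5904 - (0.491)(0.491)] / [1 - (0.491)(0.491)]
         = 0.349319 / 0.758919 = 0.460285.
  Update: phi_21 = phi_11 - phi_22 phi_11 = 0.491 - (0.460285)(0.491) = 0.265.
Step k = 3:
  phi_33 = [rho(3) - phi_21 rho(2) - phi_22 rho(1)] / [1 - phi_21 rho(1) - phi_22 rho(2)]
    numerator   = 0.654 - (0.265)(0.5904) - (0.460285)(0.491) = 0.27154404
    denominator = 1 - (0.265)(0.491) - (0.460285)(0.5904) = 0.59813272
  phi_33 = 0.27154404 / 0.59813272 = 0.454.
Therefore phi_{33} = 0.4540.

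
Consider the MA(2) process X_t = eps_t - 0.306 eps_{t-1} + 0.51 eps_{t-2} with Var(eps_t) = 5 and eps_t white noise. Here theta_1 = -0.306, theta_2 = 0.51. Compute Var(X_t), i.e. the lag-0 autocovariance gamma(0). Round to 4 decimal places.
\gamma(0) = 6.7687

For an MA(q) process X_t = eps_t + sum_i theta_i eps_{t-i} with
Var(eps_t) = sigma^2, the variance is
  gamma(0) = sigma^2 * (1 + sum_i theta_i^2).
  sum_i theta_i^2 = (-0.306)^2 + (0.51)^2 = 0.093636 + 0.2601 = 0.353736.
  gamma(0) = 5 * (1 + 0.353736) = 5 * 1.353736 = 6.76868, which rounds to 6.7687.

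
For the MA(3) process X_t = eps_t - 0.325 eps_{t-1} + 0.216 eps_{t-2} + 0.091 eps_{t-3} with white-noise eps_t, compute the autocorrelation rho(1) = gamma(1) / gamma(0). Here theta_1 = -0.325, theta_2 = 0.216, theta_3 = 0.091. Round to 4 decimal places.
\rho(1) = -0.3236

For an MA(q) process with theta_0 = 1, the autocovariance is
  gamma(k) = sigma^2 * sum_{i=0..q-k} theta_i * theta_{i+k},
and rho(k) = gamma(k) / gamma(0). Sigma^2 cancels.
  numerator   = (1)*(-0.325) + (-0.325)*(0.216) + (0.216)*(0.091) = -0.375544.
  denominator = (1)^2 + (-0.325)^2 + (0.216)^2 + (0.091)^2 = 1.160562.
  rho(1) = -0.375544 / 1.160562 = -0.3236.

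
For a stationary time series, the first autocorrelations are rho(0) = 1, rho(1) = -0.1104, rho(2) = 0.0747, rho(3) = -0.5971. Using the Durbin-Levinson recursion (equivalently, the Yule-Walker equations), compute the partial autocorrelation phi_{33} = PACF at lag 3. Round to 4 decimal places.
\phi_{33} = -0.5919

The PACF at lag k is phi_{kk}, the last component of the solution
to the Yule-Walker system G_k phi = r_k where
  (G_k)_{ij} = rho(|i - j|), (r_k)_i = rho(i), i,j = 1..k.
Equivalently, Durbin-Levinson gives phi_{kk} iteratively:
  phi_{11} = rho(1)
  phi_{kk} = [rho(k) - sum_{j=1..k-1} phi_{k-1,j} rho(k-j)]
            / [1 - sum_{j=1..k-1} phi_{k-1,j} rho(j)],
  phi_{k,j} = phi_{k-1,j} - phi_{kk} phi_{k-1,k-j},  j = 1..k-1.
Step k = 1:
  phi_11 = rho(1) = -0.1104.
Step k = 2:
  phi_22 = [rho(2) - phi_11 rho(1)] / [1 - phi_11 rho(1)] = [0.0747 - (-0.1104)(-0.1104)] / [1 - (-0.1104)(-0.1104)]
         = 0.06251184 / 0.98781184 = 0.063283.
  Update: phi_21 = phi_11 - phi_22 phi_11 = -0.1104 - (0.063283)(-0.1104) = -0.103414.
Step k = 3:
  phi_33 = [rho(3) - phi_21 rho(2) - phi_22 rho(1)] / [1 - phi_21 rho(1) - phi_22 rho(2)]
    numerator   = -0.5971 - (-0.103414)(0.0747) - (0.063283)(-0.1104) = -0.58238855
    denominator = 1 - (-0.103414)(-0.1104) - (0.063283)(0.0747) = 0.98385589
  phi_33 = -0.58238855 / 0.98385589 = -0.5919.
Therefore phi_{33} = -0.5919.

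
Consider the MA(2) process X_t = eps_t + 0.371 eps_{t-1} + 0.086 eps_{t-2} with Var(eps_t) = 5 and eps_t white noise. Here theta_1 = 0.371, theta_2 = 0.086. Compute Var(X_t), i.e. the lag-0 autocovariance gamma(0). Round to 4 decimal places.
\gamma(0) = 5.7252

For an MA(q) process X_t = eps_t + sum_i theta_i eps_{t-i} with
Var(eps_t) = sigma^2, the variance is
  gamma(0) = sigma^2 * (1 + sum_i theta_i^2).
  sum_i theta_i^2 = (0.371)^2 + (0.086)^2 = 0.137641 + 0.007396 = 0.145037.
  gamma(0) = 5 * (1 + 0.145037) = 5 * 1.145037 = 5.725185, which rounds to 5.7252.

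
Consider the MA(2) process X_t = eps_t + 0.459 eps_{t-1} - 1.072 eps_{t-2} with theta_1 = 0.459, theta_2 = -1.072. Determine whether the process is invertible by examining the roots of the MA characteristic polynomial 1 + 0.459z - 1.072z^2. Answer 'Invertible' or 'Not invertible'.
\text{Not invertible}

The MA(q) characteristic polynomial is P(z) = 1 + 0.459z - 1.072z^2.
Invertibility requires all roots to lie outside the unit circle, i.e. |z| > 1 for every root.
Set 1 + (0.459) z + (-1.072) z^2 = 0, i.e. a z^2 + b z + c = 0 with a = -1.072, b = 0.459, c = 1.
Discriminant D = b^2 - 4ac = (0.459)^2 - 4*(-1.072)*1 = 0.210681 - (-4.288) = 4.498681.
D >= 0, so the roots are real: z = (-b +/- sqrt(D)) / (2a) = (-0.459 +/- 2.121009) / (-2.144).
  z_1 = (-0.459 + 2.121009) / (-2.144) = -0.7752,   |z_1| = 0.7752.
  z_2 = (-0.459 - 2.121009) / (-2.144) = 1.2034,   |z_2| = 1.2034.
Moduli of all roots: 0.7752, 1.2034.
All moduli strictly greater than 1? No.
Verdict: Not invertible.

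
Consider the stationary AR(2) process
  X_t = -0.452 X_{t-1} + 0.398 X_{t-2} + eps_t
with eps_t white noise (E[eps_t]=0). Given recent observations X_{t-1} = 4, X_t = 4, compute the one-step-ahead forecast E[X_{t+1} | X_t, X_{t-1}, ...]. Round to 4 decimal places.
E[X_{t+1} \mid \mathcal F_t] = -0.2160

For an AR(p) model X_t = c + sum_i phi_i X_{t-i} + eps_t, the
one-step-ahead conditional mean is
  E[X_{t+1} | X_t, ...] = c + sum_i phi_i X_{t+1-i}.
Substitute known values:
  E[X_{t+1} | ...] = (-0.452) * (4) + (0.398) * (4)
                   = -0.2160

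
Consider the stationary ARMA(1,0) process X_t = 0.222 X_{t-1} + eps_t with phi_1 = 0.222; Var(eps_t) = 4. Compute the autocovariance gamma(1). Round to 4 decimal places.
\gamma(1) = 0.9340

Multiply the model equation by X_{t-k} and take expectations. With theta_0 = psi_0 = 1 and psi_j the MA(infinity) weights, this gives
  gamma(k) - sum_i phi_i gamma(k-i) = c_k,
  c_k = sigma^2 * sum_{j=k..q} theta_j psi_{j-k}   (c_k = 0 for k > q),
using gamma(-m) = gamma(m).
Pure AR (q = 0): c_0 = sigma^2 = 4, c_k = 0 for k >= 1.
Equations for k = 0 and k = 1 (AR order 1):
  gamma(0) = phi_1 gamma(1) + c_0
  gamma(1) = phi_1 gamma(0) + c_1
Substituting the second into the first: gamma(0) (1 - phi_1^2) = c_0 + phi_1 c_1, so
  gamma(0) = c_0 / (1 - phi_1^2) = 4 / (1 - (0.222)^2) = 4 / 0.950716 = 4.207355.
  gamma(1) = phi_1 gamma(0) = (0.222)(4.207355) = 0.934033.
Therefore gamma(1) = 0.9340 (to 4 decimal places).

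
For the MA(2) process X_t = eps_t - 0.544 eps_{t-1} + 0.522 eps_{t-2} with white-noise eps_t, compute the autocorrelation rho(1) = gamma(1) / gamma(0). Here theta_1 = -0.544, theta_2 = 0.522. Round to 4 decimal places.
\rho(1) = -0.5279

For an MA(q) process with theta_0 = 1, the autocovariance is
  gamma(k) = sigma^2 * sum_{i=0..q-k} theta_i * theta_{i+k},
and rho(k) = gamma(k) / gamma(0). Sigma^2 cancels.
  numerator   = (1)*(-0.544) + (-0.544)*(0.522) = -0.827968.
  denominator = (1)^2 + (-0.544)^2 + (0.522)^2 = 1.56842.
  rho(1) = -0.827968 / 1.56842 = -0.5279.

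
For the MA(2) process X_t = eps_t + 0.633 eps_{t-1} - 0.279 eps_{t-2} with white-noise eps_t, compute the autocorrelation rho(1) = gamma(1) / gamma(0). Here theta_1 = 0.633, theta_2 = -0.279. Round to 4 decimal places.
\rho(1) = 0.3087

For an MA(q) process with theta_0 = 1, the autocovariance is
  gamma(k) = sigma^2 * sum_{i=0..q-k} theta_i * theta_{i+k},
and rho(k) = gamma(k) / gamma(0). Sigma^2 cancels.
  numerator   = (1)*(0.633) + (0.633)*(-0.279) = 0.456393.
  denominator = (1)^2 + (0.633)^2 + (-0.279)^2 = 1.47853.
  rho(1) = 0.456393 / 1.47853 = 0.3087.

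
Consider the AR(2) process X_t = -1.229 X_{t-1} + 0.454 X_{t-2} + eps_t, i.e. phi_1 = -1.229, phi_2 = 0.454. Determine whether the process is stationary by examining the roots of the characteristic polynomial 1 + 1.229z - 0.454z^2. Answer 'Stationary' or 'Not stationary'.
\text{Not stationary}

The AR(p) characteristic polynomial is P(z) = 1 + 1.229z - 0.454z^2.
Stationarity requires all roots to lie outside the unit circle, i.e. |z| > 1 for every root.
Set 1 + (1.229) z + (-0.454) z^2 = 0, i.e. a z^2 + b z + c = 0 with a = -0.454, b = 1.229, c = 1.
Discriminant D = b^2 - 4ac = (1.229)^2 - 4*(-0.454)*1 = 1.510441 - (-1.816) = 3.326441.
D >= 0, so the roots are real: z = (-b +/- sqrt(D)) / (2a) = (-1.229 +/- 1.823853) / (-0.908).
  z_1 = (-1.229 + 1.823853) / (-0.908) = -0.6551,   |z_1| = 0.6551.
  z_2 = (-1.229 - 1.823853) / (-0.908) = 3.3622,   |z_2| = 3.3622.
Moduli of all roots: 0.6551, 3.3622.
All moduli strictly greater than 1? No.
Verdict: Not stationary.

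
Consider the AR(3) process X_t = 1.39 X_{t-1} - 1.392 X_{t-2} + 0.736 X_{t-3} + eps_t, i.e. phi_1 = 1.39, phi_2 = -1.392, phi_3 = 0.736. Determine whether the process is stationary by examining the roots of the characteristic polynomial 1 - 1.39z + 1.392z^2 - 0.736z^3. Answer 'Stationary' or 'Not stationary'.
\text{Stationary}

The AR(p) characteristic polynomial is P(z) = 1 - 1.39z + 1.392z^2 - 0.736z^3.
Stationarity requires all roots to lie outside the unit circle, i.e. |z| > 1 for every root.
Degree 3: look for a simple real root z0 first, then factor out (1 - z/z0) and solve the remaining quadratic.
Testing z0 = 1.25: P(1.25) = 1 + (-1.39)(1.25) + (1.392)(1.25)^2 + (-0.736)(1.25)^3
  = 1 + (-1.7375) + (2.175) + (-1.4375) = 0.  So z_0 = 1.25 is a root, |z_0| = 1.25.
Divide out the factor (1 - 0.8 z) = (1 - z/z0) (since 1/z0 = 0.8):
  P(z) = (1 - 0.8 z)(1 + (-0.59) z + (0.92) z^2)
  [check: z-coef -0.59 - (0.8) = -1.39; z^2-coef 0.92 - (0.8)(-0.59) = 1.392; z^3-coef -(0.8)(0.92) = -0.736.]
Remaining roots from the quadratic factor 1 + (-0.59) z + (0.92) z^2:
  Set 1 + (-0.59) z + (0.92) z^2 = 0, i.e. a z^2 + b z + c = 0 with a = 0.92, b = -0.59, c = 1.
  Discriminant D = b^2 - 4ac = (-0.59)^2 - 4*(0.92)*1 = 0.3481 - (3.68) = -3.3319.
  D < 0, so the roots are the complex-conjugate pair z = (-b +/- i sqrt(-D)) / (2a) = 0.3207 +/- 0.992i.
  For a conjugate pair |z|^2 = z * conj(z) = (product of roots) = c/a = 1/(0.92) = 1.086957, so |z| = sqrt(1.086957) = 1.0426 for both roots.
Moduli of all roots: 1.2500, 1.0426, 1.0426.
All moduli strictly greater than 1? Yes.
Verdict: Stationary.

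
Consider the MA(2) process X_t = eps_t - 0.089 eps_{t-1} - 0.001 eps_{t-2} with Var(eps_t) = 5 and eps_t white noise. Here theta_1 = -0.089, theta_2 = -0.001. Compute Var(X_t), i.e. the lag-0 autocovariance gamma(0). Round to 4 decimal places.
\gamma(0) = 5.0396

For an MA(q) process X_t = eps_t + sum_i theta_i eps_{t-i} with
Var(eps_t) = sigma^2, the variance is
  gamma(0) = sigma^2 * (1 + sum_i theta_i^2).
  sum_i theta_i^2 = (-0.089)^2 + (-0.001)^2 = 0.007921 + 0.000001 = 0.007922.
  gamma(0) = 5 * (1 + 0.007922) = 5 * 1.007922 = 5.03961, which rounds to 5.0396.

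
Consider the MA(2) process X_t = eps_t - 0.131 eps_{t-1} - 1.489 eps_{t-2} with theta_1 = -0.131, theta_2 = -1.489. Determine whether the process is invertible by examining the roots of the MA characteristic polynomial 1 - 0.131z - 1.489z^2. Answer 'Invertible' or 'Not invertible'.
\text{Not invertible}

The MA(q) characteristic polynomial is P(z) = 1 - 0.131z - 1.489z^2.
Invertibility requires all roots to lie outside the unit circle, i.e. |z| > 1 for every root.
Set 1 + (-0.131) z + (-1.489) z^2 = 0, i.e. a z^2 + b z + c = 0 with a = -1.489, b = -0.131, c = 1.
Discriminant D = b^2 - 4ac = (-0.131)^2 - 4*(-1.489)*1 = 0.017161 - (-5.956) = 5.973161.
D >= 0, so the roots are real: z = (-b +/- sqrt(D)) / (2a) = (0.131 +/- 2.444005) / (-2.978).
  z_1 = (0.131 + 2.444005) / (-2.978) = -0.8647,   |z_1| = 0.8647.
  z_2 = (0.131 - 2.444005) / (-2.978) = 0.7767,   |z_2| = 0.7767.
Moduli of all roots: 0.8647, 0.7767.
All moduli strictly greater than 1? No.
Verdict: Not invertible.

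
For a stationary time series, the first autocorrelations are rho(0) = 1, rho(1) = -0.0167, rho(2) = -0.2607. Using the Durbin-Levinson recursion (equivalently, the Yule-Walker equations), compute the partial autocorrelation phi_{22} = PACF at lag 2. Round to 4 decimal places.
\phi_{22} = -0.2611

The PACF at lag k is phi_{kk}, the last component of the solution
to the Yule-Walker system G_k phi = r_k where
  (G_k)_{ij} = rho(|i - j|), (r_k)_i = rho(i), i,j = 1..k.
Equivalently, Durbin-Levinson gives phi_{kk} iteratively:
  phi_{11} = rho(1)
  phi_{kk} = [rho(k) - sum_{j=1..k-1} phi_{k-1,j} rho(k-j)]
            / [1 - sum_{j=1..k-1} phi_{k-1,j} rho(j)],
  phi_{k,j} = phi_{k-1,j} - phi_{kk} phi_{k-1,k-j},  j = 1..k-1.
Step k = 1:
  phi_11 = rho(1) = -0.0167.
Step k = 2:
  phi_22 = [rho(2) - phi_11 rho(1)] / [1 - phi_11 rho(1)] = [-0.2607 - (-0.0167)(-0.0167)] / [1 - (-0.0167)(-0.0167)]
         = -0.26097889 / 0.99972111 = -0.2611.
Therefore phi_{22} = -0.2611.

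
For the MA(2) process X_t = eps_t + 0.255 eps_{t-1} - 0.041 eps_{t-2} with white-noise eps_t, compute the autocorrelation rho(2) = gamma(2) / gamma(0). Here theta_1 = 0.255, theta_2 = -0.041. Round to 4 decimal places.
\rho(2) = -0.0384

For an MA(q) process with theta_0 = 1, the autocovariance is
  gamma(k) = sigma^2 * sum_{i=0..q-k} theta_i * theta_{i+k},
and rho(k) = gamma(k) / gamma(0). Sigma^2 cancels.
  numerator   = (1)*(-0.041) = -0.041.
  denominator = (1)^2 + (0.255)^2 + (-0.041)^2 = 1.066706.
  rho(2) = -0.041 / 1.066706 = -0.0384.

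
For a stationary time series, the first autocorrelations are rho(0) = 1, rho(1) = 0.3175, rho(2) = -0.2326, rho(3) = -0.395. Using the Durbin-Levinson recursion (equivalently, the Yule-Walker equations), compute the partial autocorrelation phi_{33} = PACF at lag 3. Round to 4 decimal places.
\phi_{33} = -0.2270

The PACF at lag k is phi_{kk}, the last component of the solution
to the Yule-Walker system G_k phi = r_k where
  (G_k)_{ij} = rho(|i - j|), (r_k)_i = rho(i), i,j = 1..k.
Equivalently, Durbin-Levinson gives phi_{kk} iteratively:
  phi_{11} = rho(1)
  phi_{kk} = [rho(k) - sum_{j=1..k-1} phi_{k-1,j} rho(k-j)]
            / [1 - sum_{j=1..k-1} phi_{k-1,j} rho(j)],
  phi_{k,j} = phi_{k-1,j} - phi_{kk} phi_{k-1,k-j},  j = 1..k-1.
Step k = 1:
  phi_11 = rho(1) = 0.3175.
Step k = 2:
  phi_22 = [rho(2) - phi_11 rho(1)] / [1 - phi_11 rho(1)] = [-0.2326 - (0.3175)(0.3175)] / [1 - (0.3175)(0.3175)]
         = -0.33340625 / 0.89919375 = -0.370784.
  Update: phi_21 = phi_11 - phi_22 phi_11 = 0.3175 - (-0.370784)(0.3175) = 0.435224.
Step k = 3:
  phi_33 = [rho(3) - phi_21 rho(2) - phi_22 rho(1)] / [1 - phi_21 rho(1) - phi_22 rho(2)]
    numerator   = -0.395 - (0.435224)(-0.2326) - (-0.370784)(0.3175) = -0.17604317
    denominator = 1 - (0.435224)(0.3175) - (-0.370784)(-0.2326) = 0.7755722
  phi_33 = -0.17604317 / 0.7755722 = -0.227.
Therefore phi_{33} = -0.2270.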